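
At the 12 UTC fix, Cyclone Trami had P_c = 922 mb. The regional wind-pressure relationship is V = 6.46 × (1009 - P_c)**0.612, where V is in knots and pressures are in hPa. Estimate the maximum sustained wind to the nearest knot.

99 kt

ΔP = 1009 − 922 = 87 mb.
87^0.612 ≈ 15.381.
V ≈ 6.46 × 15.381 ≈ 99.4 kt.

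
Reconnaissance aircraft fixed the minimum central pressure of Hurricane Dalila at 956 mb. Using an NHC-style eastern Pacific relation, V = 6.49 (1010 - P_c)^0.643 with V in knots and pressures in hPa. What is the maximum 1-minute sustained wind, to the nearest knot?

84 kt

ΔP = 1010 − 956 = 54 mb.
54^0.643 ≈ 13.000.
V ≈ 6.49 × 13.000 ≈ 84.4 kt.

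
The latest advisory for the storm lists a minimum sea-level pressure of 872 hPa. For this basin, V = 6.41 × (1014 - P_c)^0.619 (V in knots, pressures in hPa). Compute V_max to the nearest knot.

138 kt

ΔP = 1014 − 872 = 142 hPa.
142^0.619 ≈ 21.491.
V ≈ 6.41 × 21.491 ≈ 137.8 kt.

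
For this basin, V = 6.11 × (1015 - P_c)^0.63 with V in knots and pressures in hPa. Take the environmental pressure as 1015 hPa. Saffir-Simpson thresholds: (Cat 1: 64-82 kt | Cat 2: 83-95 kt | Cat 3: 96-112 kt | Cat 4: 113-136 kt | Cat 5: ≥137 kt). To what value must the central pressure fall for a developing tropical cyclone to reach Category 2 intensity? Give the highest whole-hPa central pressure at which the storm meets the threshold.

Category 2 begins at V = 83 kt.
Required ΔP = (83/6.11)^(1/0.63) = 13.584^1.587 ≈ 62.87 hPa.
P_c ≤ 1015 − 62.87 = 952.13, so the highest integer P_c is 952 hPa.

952 hPa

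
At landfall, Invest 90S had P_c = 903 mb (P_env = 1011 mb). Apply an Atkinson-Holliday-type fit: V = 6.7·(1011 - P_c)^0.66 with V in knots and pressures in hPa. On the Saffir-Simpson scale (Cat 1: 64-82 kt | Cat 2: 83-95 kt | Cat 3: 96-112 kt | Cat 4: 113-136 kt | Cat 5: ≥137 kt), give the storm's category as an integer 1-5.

5

ΔP = 1011 − 903 = 108 mb.
V ≈ 6.7 × 108^0.66 = 6.7 × 21.98 ≈ 147 kt.
147 kt falls in the Category 5 band.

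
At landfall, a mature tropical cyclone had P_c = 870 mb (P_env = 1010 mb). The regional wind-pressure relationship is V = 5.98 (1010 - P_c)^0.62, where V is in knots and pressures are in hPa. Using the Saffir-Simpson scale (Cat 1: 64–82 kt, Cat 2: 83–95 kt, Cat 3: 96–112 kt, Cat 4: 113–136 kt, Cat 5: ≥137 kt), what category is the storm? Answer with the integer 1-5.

ΔP = 1010 − 870 = 140 mb.
V ≈ 5.98 × 140^0.62 = 5.98 × 21.41 ≈ 128 kt.
128 kt falls in the Category 4 band.

4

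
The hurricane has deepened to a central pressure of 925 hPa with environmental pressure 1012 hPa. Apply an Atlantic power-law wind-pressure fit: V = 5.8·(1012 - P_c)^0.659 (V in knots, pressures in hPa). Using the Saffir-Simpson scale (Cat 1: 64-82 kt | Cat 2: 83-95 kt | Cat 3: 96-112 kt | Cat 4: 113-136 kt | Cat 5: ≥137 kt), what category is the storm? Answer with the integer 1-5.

ΔP = 1012 − 925 = 87 hPa.
V ≈ 5.8 × 87^0.659 = 5.8 × 18.97 ≈ 110 kt.
110 kt falls in the Category 3 band.

3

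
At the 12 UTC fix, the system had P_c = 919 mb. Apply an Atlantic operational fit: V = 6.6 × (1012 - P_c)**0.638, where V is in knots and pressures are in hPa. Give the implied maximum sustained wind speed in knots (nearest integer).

119 kt

ΔP = 1012 − 919 = 93 mb.
93^0.638 ≈ 18.026.
V ≈ 6.6 × 18.026 ≈ 119.0 kt.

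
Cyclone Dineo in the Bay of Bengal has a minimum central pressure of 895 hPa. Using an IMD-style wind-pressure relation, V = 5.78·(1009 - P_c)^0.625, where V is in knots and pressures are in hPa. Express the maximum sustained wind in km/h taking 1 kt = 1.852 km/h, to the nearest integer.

207 km/h

ΔP = 1009 − 895 = 114 hPa.
V ≈ 5.78 × 114^0.625 = 5.78 × 19.300 ≈ 111.556 kt.
111.556 × 1.852 ≈ 206.60 km/h → 207 km/h.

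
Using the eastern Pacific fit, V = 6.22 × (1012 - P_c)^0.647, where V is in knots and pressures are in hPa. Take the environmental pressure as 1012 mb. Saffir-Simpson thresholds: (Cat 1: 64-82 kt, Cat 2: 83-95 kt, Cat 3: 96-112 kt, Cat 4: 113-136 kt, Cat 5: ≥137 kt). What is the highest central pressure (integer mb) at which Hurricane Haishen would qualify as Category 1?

Category 1 begins at V = 64 kt.
Required ΔP = (64/6.22)^(1/0.647) = 10.289^1.546 ≈ 36.71 mb.
P_c ≤ 1012 − 36.71 = 975.29, so the highest integer P_c is 975 mb.

975 mb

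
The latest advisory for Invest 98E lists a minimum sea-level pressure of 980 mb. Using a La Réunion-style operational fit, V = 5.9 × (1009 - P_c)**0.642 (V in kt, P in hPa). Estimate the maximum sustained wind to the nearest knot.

51 kt

ΔP = 1009 − 980 = 29 mb.
29^0.642 ≈ 8.687.
V ≈ 5.9 × 8.687 ≈ 51.3 kt.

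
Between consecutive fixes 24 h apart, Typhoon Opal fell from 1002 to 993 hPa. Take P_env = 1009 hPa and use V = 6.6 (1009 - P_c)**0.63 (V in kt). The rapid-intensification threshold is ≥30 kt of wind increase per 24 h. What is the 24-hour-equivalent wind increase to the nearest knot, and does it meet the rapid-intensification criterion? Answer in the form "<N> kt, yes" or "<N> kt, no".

V₁: ΔP = 7, V ≈ 6.6 × 7^0.63 ≈ 22.49 kt.
V₂: ΔP = 16, V ≈ 6.6 × 16^0.63 ≈ 37.86 kt.
ΔV over 24 h = 15.37 kt → 24 h equivalent = 15.37 × 24/24 ≈ 15.37 kt.
15 kt < 30 kt ⇒ not rapid intensification.

15 kt, no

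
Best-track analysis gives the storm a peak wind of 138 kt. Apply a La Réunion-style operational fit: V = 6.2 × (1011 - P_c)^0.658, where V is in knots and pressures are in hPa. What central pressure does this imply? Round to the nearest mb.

899 mb

ΔP = (V / 6.2)^(1/0.658) = (138/6.2)^1.520.
138/6.2 = 22.258; 22.258^1.520 ≈ 111.65 mb.
P_c = 1011 − 111.65 = 899.35 ≈ 899 mb.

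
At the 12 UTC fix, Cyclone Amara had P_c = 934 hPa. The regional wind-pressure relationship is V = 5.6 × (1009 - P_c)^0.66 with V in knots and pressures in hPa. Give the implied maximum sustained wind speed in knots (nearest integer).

ΔP = 1009 − 934 = 75 hPa.
75^0.66 ≈ 17.280.
V ≈ 5.6 × 17.280 ≈ 96.8 kt.

97 kt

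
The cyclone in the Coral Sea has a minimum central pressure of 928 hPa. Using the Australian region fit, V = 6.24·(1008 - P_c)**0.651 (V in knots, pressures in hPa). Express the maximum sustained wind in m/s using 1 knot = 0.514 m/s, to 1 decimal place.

55.6 m/s

ΔP = 1008 − 928 = 80 hPa.
V ≈ 6.24 × 80^0.651 = 6.24 × 17.335 ≈ 108.167 kt.
108.167 × 0.514 ≈ 55.60 m/s → 55.6 m/s.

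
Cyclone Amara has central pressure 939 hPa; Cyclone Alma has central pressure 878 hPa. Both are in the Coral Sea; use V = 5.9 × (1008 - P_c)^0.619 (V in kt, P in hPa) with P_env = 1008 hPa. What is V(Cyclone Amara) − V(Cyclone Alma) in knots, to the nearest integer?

Cyclone Amara: ΔP = 69; V ≈ 5.9 × 69^0.619 ≈ 81.11 kt.
Cyclone Alma: ΔP = 130; V ≈ 5.9 × 130^0.619 ≈ 120.06 kt.
Difference ≈ 81.11 − 120.06 = -38.95 → -39 kt.

-39 kt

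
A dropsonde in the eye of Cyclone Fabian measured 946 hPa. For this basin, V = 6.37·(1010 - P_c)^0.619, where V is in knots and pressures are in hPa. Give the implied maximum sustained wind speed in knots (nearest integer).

ΔP = 1010 − 946 = 64 hPa.
64^0.619 ≈ 13.123.
V ≈ 6.37 × 13.123 ≈ 83.6 kt.

84 kt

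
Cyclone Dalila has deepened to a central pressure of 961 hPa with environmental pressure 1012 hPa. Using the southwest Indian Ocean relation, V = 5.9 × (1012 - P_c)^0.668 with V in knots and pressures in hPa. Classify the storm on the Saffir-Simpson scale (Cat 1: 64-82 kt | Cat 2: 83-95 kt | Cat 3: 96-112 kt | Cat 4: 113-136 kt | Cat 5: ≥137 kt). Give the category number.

1

ΔP = 1012 − 961 = 51 hPa.
V ≈ 5.9 × 51^0.668 = 5.9 × 13.82 ≈ 82 kt.
82 kt falls in the Category 1 band.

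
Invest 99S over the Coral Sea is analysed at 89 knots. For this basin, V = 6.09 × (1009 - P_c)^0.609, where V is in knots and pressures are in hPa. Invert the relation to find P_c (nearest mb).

927 mb

ΔP = (V / 6.09)^(1/0.609) = (89/6.09)^1.642.
89/6.09 = 14.614; 14.614^1.642 ≈ 81.77 mb.
P_c = 1009 − 81.77 = 927.23 ≈ 927 mb.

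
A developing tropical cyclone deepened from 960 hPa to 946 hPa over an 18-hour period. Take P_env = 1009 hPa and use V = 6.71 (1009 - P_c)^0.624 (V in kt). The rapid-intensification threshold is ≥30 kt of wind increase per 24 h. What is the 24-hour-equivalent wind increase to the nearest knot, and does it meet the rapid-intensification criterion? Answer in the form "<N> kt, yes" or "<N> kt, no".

17 kt, no

V₁: ΔP = 49, V ≈ 6.71 × 49^0.624 ≈ 76.10 kt.
V₂: ΔP = 63, V ≈ 6.71 × 63^0.624 ≈ 89.02 kt.
ΔV over 18 h = 12.92 kt → 24 h equivalent = 12.92 × 24/18 ≈ 17.23 kt.
17 kt < 30 kt ⇒ not rapid intensification.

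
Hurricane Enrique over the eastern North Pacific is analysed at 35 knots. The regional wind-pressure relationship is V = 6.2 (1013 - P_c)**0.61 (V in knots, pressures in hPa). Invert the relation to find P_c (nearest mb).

ΔP = (V / 6.2)^(1/0.61) = (35/6.2)^1.639.
35/6.2 = 5.645; 5.645^1.639 ≈ 17.07 mb.
P_c = 1013 − 17.07 = 995.93 ≈ 996 mb.

996 mb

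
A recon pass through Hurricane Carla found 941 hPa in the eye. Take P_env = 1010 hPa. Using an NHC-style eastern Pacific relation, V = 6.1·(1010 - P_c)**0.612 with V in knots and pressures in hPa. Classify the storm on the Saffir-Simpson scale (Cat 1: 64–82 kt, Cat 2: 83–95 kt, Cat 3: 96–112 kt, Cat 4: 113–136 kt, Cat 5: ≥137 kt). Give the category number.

ΔP = 1010 − 941 = 69 hPa.
V ≈ 6.1 × 69^0.612 = 6.1 × 13.35 ≈ 81 kt.
81 kt falls in the Category 1 band.

1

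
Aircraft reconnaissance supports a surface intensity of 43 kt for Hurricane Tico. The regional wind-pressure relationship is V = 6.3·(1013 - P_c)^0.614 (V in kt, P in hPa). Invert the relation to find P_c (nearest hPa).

ΔP = (V / 6.3)^(1/0.614) = (43/6.3)^1.629.
43/6.3 = 6.825; 6.825^1.629 ≈ 22.83 hPa.
P_c = 1013 − 22.83 = 990.17 ≈ 990 hPa.

990 hPa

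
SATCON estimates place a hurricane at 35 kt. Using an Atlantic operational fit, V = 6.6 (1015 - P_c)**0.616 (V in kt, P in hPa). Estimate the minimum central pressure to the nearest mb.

1000 mb

ΔP = (V / 6.6)^(1/0.616) = (35/6.6)^1.623.
35/6.6 = 5.303; 5.303^1.623 ≈ 15.00 mb.
P_c = 1015 − 15.00 = 1000.00 ≈ 1000 mb.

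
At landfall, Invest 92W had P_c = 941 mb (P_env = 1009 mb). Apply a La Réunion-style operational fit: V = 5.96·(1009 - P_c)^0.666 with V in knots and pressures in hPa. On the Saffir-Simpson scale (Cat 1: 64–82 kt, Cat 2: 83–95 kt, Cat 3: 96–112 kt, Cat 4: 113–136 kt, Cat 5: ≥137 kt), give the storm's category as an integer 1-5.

ΔP = 1009 − 941 = 68 mb.
V ≈ 5.96 × 68^0.666 = 5.96 × 16.61 ≈ 99 kt.
99 kt falls in the Category 3 band.

3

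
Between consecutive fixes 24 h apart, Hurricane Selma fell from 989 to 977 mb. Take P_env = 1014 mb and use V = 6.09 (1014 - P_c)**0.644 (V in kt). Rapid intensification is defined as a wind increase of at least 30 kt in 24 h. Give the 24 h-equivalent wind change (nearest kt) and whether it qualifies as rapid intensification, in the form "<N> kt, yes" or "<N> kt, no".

14 kt, no

V₁: ΔP = 25, V ≈ 6.09 × 25^0.644 ≈ 48.41 kt.
V₂: ΔP = 37, V ≈ 6.09 × 37^0.644 ≈ 62.31 kt.
ΔV over 24 h = 13.90 kt → 24 h equivalent = 13.90 × 24/24 ≈ 13.90 kt.
14 kt < 30 kt ⇒ not rapid intensification.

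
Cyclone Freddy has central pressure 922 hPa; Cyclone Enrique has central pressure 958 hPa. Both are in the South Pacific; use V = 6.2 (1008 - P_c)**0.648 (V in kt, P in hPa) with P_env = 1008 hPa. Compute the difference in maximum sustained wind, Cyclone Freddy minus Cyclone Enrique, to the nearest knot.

Cyclone Freddy: ΔP = 86; V ≈ 6.2 × 86^0.648 ≈ 111.16 kt.
Cyclone Enrique: ΔP = 50; V ≈ 6.2 × 50^0.648 ≈ 78.22 kt.
Difference ≈ 111.16 − 78.22 = 32.94 → 33 kt.

33 kt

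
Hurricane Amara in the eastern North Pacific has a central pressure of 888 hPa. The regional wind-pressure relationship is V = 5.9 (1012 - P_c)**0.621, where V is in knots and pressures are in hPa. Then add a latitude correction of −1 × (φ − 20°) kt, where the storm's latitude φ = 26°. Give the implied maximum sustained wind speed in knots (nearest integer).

112 kt

ΔP = 1012 − 888 = 124 hPa.
124^0.621 ≈ 19.953.
V ≈ 5.9 × 19.953 ≈ 117.7 kt.
Latitude correction: −1 × (26 − 20) = -6 kt.
Corrected V ≈ 111.7 kt → 112 kt.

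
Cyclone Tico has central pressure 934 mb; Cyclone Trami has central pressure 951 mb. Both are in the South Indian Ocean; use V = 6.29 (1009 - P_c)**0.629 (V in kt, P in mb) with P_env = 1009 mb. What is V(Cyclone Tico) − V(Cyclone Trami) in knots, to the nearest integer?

Cyclone Tico: ΔP = 75; V ≈ 6.29 × 75^0.629 ≈ 95.07 kt.
Cyclone Trami: ΔP = 58; V ≈ 6.29 × 58^0.629 ≈ 80.88 kt.
Difference ≈ 95.07 − 80.88 = 14.19 → 14 kt.

14 kt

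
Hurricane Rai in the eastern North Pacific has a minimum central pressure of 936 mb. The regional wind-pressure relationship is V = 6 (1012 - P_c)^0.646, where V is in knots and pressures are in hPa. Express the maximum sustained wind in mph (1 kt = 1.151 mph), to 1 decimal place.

113.3 mph

ΔP = 1012 − 936 = 76 mb.
V ≈ 6 × 76^0.646 = 6 × 16.406 ≈ 98.437 kt.
98.437 × 1.151 ≈ 113.30 mph → 113.3 mph.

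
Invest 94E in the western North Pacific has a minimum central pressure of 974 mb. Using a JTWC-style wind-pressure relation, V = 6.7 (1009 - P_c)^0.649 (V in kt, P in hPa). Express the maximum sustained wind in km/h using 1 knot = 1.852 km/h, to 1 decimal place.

124.7 km/h

ΔP = 1009 − 974 = 35 mb.
V ≈ 6.7 × 35^0.649 = 6.7 × 10.048 ≈ 67.325 kt.
67.325 × 1.852 ≈ 124.69 km/h → 124.7 km/h.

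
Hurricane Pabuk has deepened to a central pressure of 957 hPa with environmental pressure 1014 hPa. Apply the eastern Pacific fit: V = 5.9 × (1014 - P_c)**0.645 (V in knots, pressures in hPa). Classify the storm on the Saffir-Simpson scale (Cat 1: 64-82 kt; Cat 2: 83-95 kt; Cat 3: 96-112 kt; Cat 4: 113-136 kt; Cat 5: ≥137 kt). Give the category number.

ΔP = 1014 − 957 = 57 hPa.
V ≈ 5.9 × 57^0.645 = 5.9 × 13.57 ≈ 80 kt.
80 kt falls in the Category 1 band.

1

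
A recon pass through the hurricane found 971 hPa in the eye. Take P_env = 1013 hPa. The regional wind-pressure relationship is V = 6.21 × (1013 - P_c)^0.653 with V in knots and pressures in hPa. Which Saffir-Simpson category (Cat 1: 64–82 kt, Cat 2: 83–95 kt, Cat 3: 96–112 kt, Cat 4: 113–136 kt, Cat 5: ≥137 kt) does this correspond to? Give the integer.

1

ΔP = 1013 − 971 = 42 hPa.
V ≈ 6.21 × 42^0.653 = 6.21 × 11.48 ≈ 71 kt.
71 kt falls in the Category 1 band.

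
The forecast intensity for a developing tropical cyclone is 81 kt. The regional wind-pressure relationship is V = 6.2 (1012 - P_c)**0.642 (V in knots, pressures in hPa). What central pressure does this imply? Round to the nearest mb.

957 mb

ΔP = (V / 6.2)^(1/0.642) = (81/6.2)^1.558.
81/6.2 = 13.065; 13.065^1.558 ≈ 54.76 mb.
P_c = 1012 − 54.76 = 957.24 ≈ 957 mb.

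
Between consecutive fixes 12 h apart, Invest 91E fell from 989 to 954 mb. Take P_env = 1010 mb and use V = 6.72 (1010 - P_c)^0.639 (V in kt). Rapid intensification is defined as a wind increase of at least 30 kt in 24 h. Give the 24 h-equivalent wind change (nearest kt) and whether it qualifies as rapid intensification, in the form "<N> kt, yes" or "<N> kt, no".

82 kt, yes

V₁: ΔP = 21, V ≈ 6.72 × 21^0.639 ≈ 47.02 kt.
V₂: ΔP = 56, V ≈ 6.72 × 56^0.639 ≈ 88.00 kt.
ΔV over 12 h = 40.98 kt → 24 h equivalent = 40.98 × 24/12 ≈ 81.96 kt.
82 kt ≥ 30 kt ⇒ rapid intensification.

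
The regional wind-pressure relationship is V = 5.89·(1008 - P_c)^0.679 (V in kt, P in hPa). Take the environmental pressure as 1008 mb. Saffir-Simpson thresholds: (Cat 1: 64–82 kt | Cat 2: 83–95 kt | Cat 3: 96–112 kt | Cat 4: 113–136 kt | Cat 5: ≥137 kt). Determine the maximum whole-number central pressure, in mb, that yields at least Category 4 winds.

930 mb

Category 4 begins at V = 113 kt.
Required ΔP = (113/5.89)^(1/0.679) = 19.185^1.473 ≈ 77.53 mb.
P_c ≤ 1008 − 77.53 = 930.47, so the highest integer P_c is 930 mb.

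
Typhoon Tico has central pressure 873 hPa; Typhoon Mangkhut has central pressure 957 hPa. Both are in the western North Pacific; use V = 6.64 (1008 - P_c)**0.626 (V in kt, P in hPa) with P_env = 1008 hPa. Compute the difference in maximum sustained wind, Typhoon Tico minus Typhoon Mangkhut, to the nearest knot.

Typhoon Tico: ΔP = 135; V ≈ 6.64 × 135^0.626 ≈ 143.14 kt.
Typhoon Mangkhut: ΔP = 51; V ≈ 6.64 × 51^0.626 ≈ 77.82 kt.
Difference ≈ 143.14 − 77.82 = 65.32 → 65 kt.

65 kt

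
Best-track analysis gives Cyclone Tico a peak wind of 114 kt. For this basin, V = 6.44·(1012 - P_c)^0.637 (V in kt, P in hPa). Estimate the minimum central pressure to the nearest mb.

921 mb

ΔP = (V / 6.44)^(1/0.637) = (114/6.44)^1.570.
114/6.44 = 17.702; 17.702^1.570 ≈ 91.04 mb.
P_c = 1012 − 91.04 = 920.96 ≈ 921 mb.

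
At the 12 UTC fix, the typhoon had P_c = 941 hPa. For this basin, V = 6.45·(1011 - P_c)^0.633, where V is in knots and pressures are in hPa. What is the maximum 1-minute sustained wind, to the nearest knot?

95 kt

ΔP = 1011 − 941 = 70 hPa.
70^0.633 ≈ 14.721.
V ≈ 6.45 × 14.721 ≈ 95.0 kt.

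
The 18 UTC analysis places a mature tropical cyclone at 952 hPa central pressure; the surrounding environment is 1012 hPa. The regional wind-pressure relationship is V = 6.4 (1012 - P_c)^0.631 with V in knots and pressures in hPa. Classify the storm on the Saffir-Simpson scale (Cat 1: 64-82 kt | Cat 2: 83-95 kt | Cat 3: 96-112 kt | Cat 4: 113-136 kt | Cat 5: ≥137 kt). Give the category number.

2

ΔP = 1012 − 952 = 60 hPa.
V ≈ 6.4 × 60^0.631 = 6.4 × 13.24 ≈ 85 kt.
85 kt falls in the Category 2 band.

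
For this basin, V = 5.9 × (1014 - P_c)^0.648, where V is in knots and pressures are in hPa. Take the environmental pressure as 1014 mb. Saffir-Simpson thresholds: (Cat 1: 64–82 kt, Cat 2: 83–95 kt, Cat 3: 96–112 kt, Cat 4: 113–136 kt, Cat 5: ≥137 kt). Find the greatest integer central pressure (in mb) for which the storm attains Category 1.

974 mb

Category 1 begins at V = 64 kt.
Required ΔP = (64/5.9)^(1/0.648) = 10.847^1.543 ≈ 39.60 mb.
P_c ≤ 1014 − 39.60 = 974.40, so the highest integer P_c is 974 mb.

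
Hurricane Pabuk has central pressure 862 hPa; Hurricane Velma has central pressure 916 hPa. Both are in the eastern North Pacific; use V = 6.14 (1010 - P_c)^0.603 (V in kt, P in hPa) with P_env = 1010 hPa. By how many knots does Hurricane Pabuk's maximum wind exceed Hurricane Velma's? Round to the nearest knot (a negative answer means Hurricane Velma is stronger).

Hurricane Pabuk: ΔP = 148; V ≈ 6.14 × 148^0.603 ≈ 124.98 kt.
Hurricane Velma: ΔP = 94; V ≈ 6.14 × 94^0.603 ≈ 95.05 kt.
Difference ≈ 124.98 − 95.05 = 29.93 → 30 kt.

30 kt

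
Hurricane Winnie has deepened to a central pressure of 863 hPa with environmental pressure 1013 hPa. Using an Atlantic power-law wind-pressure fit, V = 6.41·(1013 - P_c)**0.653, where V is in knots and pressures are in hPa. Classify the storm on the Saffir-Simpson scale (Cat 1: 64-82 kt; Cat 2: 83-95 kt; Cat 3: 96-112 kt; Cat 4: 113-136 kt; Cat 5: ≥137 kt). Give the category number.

ΔP = 1013 − 863 = 150 hPa.
V ≈ 6.41 × 150^0.653 = 6.41 × 26.36 ≈ 169 kt.
169 kt falls in the Category 5 band.

5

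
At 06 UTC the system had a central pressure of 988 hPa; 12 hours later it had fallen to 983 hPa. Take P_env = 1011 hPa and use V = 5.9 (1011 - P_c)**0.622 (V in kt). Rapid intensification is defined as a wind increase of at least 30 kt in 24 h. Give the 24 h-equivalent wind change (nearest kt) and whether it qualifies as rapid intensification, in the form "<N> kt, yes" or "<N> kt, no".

11 kt, no

V₁: ΔP = 23, V ≈ 5.9 × 23^0.622 ≈ 41.48 kt.
V₂: ΔP = 28, V ≈ 5.9 × 28^0.622 ≈ 46.88 kt.
ΔV over 12 h = 5.40 kt → 24 h equivalent = 5.40 × 24/12 ≈ 10.80 kt.
11 kt < 30 kt ⇒ not rapid intensification.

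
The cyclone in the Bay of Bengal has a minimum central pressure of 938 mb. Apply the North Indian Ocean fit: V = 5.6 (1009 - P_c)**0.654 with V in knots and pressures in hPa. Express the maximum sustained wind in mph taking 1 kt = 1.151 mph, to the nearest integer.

ΔP = 1009 − 938 = 71 mb.
V ≈ 5.6 × 71^0.654 = 5.6 × 16.245 ≈ 90.973 kt.
90.973 × 1.151 ≈ 104.71 mph → 105 mph.

105 mph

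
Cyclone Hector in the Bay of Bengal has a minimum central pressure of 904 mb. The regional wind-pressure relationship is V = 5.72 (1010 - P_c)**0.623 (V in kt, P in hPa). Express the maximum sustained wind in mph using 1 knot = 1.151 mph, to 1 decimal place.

ΔP = 1010 − 904 = 106 mb.
V ≈ 5.72 × 106^0.623 = 5.72 × 18.271 ≈ 104.511 kt.
104.511 × 1.151 ≈ 120.29 mph → 120.3 mph.

120.3 mph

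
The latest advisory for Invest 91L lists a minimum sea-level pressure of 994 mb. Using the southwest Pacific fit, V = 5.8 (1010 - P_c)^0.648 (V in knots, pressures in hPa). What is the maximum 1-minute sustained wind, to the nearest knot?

ΔP = 1010 − 994 = 16 mb.
16^0.648 ≈ 6.029.
V ≈ 5.8 × 6.029 ≈ 35.0 kt.

35 kt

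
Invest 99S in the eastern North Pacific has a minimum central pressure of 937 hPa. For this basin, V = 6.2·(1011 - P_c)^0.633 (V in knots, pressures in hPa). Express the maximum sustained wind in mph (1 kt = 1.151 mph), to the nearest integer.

109 mph

ΔP = 1011 − 937 = 74 hPa.
V ≈ 6.2 × 74^0.633 = 6.2 × 15.248 ≈ 94.540 kt.
94.540 × 1.151 ≈ 108.82 mph → 109 mph.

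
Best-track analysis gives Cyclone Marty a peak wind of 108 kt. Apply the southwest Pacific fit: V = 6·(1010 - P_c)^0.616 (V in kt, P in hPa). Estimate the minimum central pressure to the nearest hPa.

901 hPa

ΔP = (V / 6)^(1/0.616) = (108/6)^1.623.
108/6 = 18.000; 18.000^1.623 ≈ 109.09 hPa.
P_c = 1010 − 109.09 = 900.91 ≈ 901 hPa.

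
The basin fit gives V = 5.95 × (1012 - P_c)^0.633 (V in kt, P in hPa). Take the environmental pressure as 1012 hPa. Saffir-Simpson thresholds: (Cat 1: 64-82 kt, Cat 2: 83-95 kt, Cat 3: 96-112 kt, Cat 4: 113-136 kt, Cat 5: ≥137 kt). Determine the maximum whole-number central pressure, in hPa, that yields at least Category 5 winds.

Category 5 begins at V = 137 kt.
Required ΔP = (137/5.95)^(1/0.633) = 23.025^1.580 ≈ 141.90 hPa.
P_c ≤ 1012 − 141.90 = 870.10, so the highest integer P_c is 870 hPa.

870 hPa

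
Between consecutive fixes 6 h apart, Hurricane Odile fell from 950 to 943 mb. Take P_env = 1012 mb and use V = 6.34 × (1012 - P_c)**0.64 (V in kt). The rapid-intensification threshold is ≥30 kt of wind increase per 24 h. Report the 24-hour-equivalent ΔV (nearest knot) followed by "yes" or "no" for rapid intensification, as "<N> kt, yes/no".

25 kt, no

V₁: ΔP = 62, V ≈ 6.34 × 62^0.64 ≈ 88.97 kt.
V₂: ΔP = 69, V ≈ 6.34 × 69^0.64 ≈ 95.27 kt.
ΔV over 6 h = 6.30 kt → 24 h equivalent = 6.30 × 24/6 ≈ 25.20 kt.
25 kt < 30 kt ⇒ not rapid intensification.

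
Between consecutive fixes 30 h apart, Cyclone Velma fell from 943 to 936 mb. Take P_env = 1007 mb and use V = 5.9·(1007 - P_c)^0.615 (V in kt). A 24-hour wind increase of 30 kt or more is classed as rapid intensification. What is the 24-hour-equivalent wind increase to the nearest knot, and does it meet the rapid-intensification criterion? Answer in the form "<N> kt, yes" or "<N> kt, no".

V₁: ΔP = 64, V ≈ 5.9 × 64^0.615 ≈ 76.15 kt.
V₂: ΔP = 71, V ≈ 5.9 × 71^0.615 ≈ 81.17 kt.
ΔV over 30 h = 5.02 kt → 24 h equivalent = 5.02 × 24/30 ≈ 4.02 kt.
4 kt < 30 kt ⇒ not rapid intensification.

4 kt, no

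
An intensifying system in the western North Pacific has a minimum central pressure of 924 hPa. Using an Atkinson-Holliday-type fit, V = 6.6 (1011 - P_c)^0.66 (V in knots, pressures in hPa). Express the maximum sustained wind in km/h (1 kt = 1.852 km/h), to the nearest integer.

ΔP = 1011 − 924 = 87 hPa.
V ≈ 6.6 × 87^0.66 = 6.6 × 19.058 ≈ 125.784 kt.
125.784 × 1.852 ≈ 232.95 km/h → 233 km/h.

233 km/h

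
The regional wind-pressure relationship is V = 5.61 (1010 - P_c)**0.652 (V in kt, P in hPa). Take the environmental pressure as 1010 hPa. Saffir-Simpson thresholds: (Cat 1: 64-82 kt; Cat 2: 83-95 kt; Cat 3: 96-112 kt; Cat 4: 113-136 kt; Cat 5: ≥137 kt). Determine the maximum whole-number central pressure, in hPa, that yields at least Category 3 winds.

932 hPa

Category 3 begins at V = 96 kt.
Required ΔP = (96/5.61)^(1/0.652) = 17.112^1.534 ≈ 77.91 hPa.
P_c ≤ 1010 − 77.91 = 932.09, so the highest integer P_c is 932 hPa.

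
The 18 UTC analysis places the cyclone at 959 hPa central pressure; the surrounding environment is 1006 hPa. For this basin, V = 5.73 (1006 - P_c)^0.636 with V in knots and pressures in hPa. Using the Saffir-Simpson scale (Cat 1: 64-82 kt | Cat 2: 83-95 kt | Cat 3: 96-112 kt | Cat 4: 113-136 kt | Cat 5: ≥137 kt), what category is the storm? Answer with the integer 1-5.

1

ΔP = 1006 − 959 = 47 hPa.
V ≈ 5.73 × 47^0.636 = 5.73 × 11.57 ≈ 66 kt.
66 kt falls in the Category 1 band.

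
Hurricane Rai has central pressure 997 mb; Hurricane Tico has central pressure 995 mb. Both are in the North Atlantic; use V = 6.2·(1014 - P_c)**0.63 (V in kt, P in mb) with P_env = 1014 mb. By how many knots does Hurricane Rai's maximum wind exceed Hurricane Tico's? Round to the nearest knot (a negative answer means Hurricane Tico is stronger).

-3 kt

Hurricane Rai: ΔP = 17; V ≈ 6.2 × 17^0.63 ≈ 36.95 kt.
Hurricane Tico: ΔP = 19; V ≈ 6.2 × 19^0.63 ≈ 39.63 kt.
Difference ≈ 36.95 − 39.63 = -2.68 → -3 kt.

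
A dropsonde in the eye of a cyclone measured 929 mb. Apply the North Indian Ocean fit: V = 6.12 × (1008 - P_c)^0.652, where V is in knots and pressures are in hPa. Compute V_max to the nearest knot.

106 kt

ΔP = 1008 − 929 = 79 mb.
79^0.652 ≈ 17.268.
V ≈ 6.12 × 17.268 ≈ 105.7 kt.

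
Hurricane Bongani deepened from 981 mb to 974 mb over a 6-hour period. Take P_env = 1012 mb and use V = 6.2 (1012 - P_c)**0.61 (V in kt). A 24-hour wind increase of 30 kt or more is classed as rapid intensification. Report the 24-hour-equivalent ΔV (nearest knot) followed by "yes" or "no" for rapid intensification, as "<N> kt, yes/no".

V₁: ΔP = 31, V ≈ 6.2 × 31^0.61 ≈ 50.36 kt.
V₂: ΔP = 38, V ≈ 6.2 × 38^0.61 ≈ 57.02 kt.
ΔV over 6 h = 6.66 kt → 24 h equivalent = 6.66 × 24/6 ≈ 26.64 kt.
27 kt < 30 kt ⇒ not rapid intensification.

27 kt, no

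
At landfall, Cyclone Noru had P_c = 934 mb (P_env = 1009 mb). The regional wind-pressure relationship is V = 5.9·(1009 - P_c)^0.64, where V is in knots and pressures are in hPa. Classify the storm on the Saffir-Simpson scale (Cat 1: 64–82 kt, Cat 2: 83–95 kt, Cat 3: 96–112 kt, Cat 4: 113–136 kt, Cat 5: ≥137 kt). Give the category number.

2

ΔP = 1009 − 934 = 75 mb.
V ≈ 5.9 × 75^0.64 = 5.9 × 15.85 ≈ 94 kt.
94 kt falls in the Category 2 band.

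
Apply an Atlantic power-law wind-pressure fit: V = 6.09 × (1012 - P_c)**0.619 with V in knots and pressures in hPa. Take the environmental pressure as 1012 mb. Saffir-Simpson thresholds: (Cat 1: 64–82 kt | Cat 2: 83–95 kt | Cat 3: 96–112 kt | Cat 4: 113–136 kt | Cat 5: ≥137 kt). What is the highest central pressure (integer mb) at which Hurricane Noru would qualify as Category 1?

Category 1 begins at V = 64 kt.
Required ΔP = (64/6.09)^(1/0.619) = 10.509^1.616 ≈ 44.70 mb.
P_c ≤ 1012 − 44.70 = 967.30, so the highest integer P_c is 967 mb.

967 mb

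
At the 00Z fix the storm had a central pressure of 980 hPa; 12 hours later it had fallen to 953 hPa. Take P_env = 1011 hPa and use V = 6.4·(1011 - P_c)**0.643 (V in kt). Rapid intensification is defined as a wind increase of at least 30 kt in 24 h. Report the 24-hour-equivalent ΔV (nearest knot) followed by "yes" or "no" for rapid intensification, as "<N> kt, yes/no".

58 kt, yes

V₁: ΔP = 31, V ≈ 6.4 × 31^0.643 ≈ 58.23 kt.
V₂: ΔP = 58, V ≈ 6.4 × 58^0.643 ≈ 87.11 kt.
ΔV over 12 h = 28.88 kt → 24 h equivalent = 28.88 × 24/12 ≈ 57.76 kt.
58 kt ≥ 30 kt ⇒ rapid intensification.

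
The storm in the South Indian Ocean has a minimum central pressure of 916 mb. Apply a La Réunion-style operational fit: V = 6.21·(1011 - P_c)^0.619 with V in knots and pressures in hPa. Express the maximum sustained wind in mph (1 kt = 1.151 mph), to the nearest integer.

ΔP = 1011 − 916 = 95 mb.
V ≈ 6.21 × 95^0.619 = 6.21 × 16.758 ≈ 104.064 kt.
104.064 × 1.151 ≈ 119.78 mph → 120 mph.

120 mph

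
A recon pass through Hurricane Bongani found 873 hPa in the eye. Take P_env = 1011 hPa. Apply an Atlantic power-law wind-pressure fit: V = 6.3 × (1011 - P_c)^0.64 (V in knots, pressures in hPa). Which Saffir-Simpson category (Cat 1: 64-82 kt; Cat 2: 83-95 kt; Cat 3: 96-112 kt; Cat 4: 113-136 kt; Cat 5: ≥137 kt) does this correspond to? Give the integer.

5

ΔP = 1011 − 873 = 138 hPa.
V ≈ 6.3 × 138^0.64 = 6.3 × 23.42 ≈ 148 kt.
148 kt falls in the Category 5 band.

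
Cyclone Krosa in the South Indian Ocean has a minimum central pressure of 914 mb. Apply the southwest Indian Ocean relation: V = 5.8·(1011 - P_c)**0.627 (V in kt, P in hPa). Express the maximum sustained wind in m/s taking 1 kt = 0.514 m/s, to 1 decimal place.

ΔP = 1011 − 914 = 97 mb.
V ≈ 5.8 × 97^0.627 = 5.8 × 17.608 ≈ 102.125 kt.
102.125 × 0.514 ≈ 52.49 m/s → 52.5 m/s.

52.5 m/s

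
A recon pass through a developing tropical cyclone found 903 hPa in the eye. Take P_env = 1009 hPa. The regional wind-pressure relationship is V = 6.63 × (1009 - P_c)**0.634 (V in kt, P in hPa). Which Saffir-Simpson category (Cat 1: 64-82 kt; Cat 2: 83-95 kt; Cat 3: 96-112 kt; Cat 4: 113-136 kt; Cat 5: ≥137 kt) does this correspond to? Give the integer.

ΔP = 1009 − 903 = 106 hPa.
V ≈ 6.63 × 106^0.634 = 6.63 × 19.23 ≈ 128 kt.
128 kt falls in the Category 4 band.

4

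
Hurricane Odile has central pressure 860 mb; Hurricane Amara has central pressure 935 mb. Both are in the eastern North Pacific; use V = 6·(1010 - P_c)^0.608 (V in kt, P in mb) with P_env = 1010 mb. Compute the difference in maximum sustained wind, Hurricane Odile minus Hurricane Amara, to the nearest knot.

43 kt

Hurricane Odile: ΔP = 150; V ≈ 6 × 150^0.608 ≈ 126.25 kt.
Hurricane Amara: ΔP = 75; V ≈ 6 × 75^0.608 ≈ 82.83 kt.
Difference ≈ 126.25 − 82.83 = 43.42 → 43 kt.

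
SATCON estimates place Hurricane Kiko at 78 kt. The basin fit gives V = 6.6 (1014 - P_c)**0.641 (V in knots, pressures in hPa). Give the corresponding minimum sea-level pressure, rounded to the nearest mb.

ΔP = (V / 6.6)^(1/0.641) = (78/6.6)^1.560.
78/6.6 = 11.818; 11.818^1.560 ≈ 47.12 mb.
P_c = 1014 − 47.12 = 966.88 ≈ 967 mb.

967 mb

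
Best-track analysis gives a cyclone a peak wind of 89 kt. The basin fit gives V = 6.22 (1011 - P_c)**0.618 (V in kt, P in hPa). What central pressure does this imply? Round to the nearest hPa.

937 hPa

ΔP = (V / 6.22)^(1/0.618) = (89/6.22)^1.618.
89/6.22 = 14.309; 14.309^1.618 ≈ 74.11 hPa.
P_c = 1011 − 74.11 = 936.89 ≈ 937 hPa.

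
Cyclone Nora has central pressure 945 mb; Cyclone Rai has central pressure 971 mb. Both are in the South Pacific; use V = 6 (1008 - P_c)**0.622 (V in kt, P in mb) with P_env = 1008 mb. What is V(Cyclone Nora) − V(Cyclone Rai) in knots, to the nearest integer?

22 kt

Cyclone Nora: ΔP = 63; V ≈ 6 × 63^0.622 ≈ 78.95 kt.
Cyclone Rai: ΔP = 37; V ≈ 6 × 37^0.622 ≈ 56.70 kt.
Difference ≈ 78.95 − 56.70 = 22.25 → 22 kt.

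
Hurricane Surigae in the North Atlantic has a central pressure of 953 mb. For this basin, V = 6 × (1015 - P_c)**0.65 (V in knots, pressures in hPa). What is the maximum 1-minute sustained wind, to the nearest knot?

88 kt

ΔP = 1015 − 953 = 62 mb.
62^0.65 ≈ 14.624.
V ≈ 6 × 14.624 ≈ 87.7 kt.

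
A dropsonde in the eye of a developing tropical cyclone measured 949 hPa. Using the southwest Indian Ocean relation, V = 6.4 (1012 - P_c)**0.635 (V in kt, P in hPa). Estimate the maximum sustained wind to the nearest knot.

89 kt

ΔP = 1012 − 949 = 63 hPa.
63^0.635 ≈ 13.886.
V ≈ 6.4 × 13.886 ≈ 88.9 kt.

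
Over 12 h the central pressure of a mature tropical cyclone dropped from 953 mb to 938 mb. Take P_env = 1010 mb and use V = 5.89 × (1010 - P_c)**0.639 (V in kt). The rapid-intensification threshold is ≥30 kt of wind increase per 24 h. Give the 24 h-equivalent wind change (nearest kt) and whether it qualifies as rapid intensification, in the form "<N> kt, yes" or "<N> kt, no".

25 kt, no

V₁: ΔP = 57, V ≈ 5.89 × 57^0.639 ≈ 78.00 kt.
V₂: ΔP = 72, V ≈ 5.89 × 72^0.639 ≈ 90.56 kt.
ΔV over 12 h = 12.56 kt → 24 h equivalent = 12.56 × 24/12 ≈ 25.12 kt.
25 kt < 30 kt ⇒ not rapid intensification.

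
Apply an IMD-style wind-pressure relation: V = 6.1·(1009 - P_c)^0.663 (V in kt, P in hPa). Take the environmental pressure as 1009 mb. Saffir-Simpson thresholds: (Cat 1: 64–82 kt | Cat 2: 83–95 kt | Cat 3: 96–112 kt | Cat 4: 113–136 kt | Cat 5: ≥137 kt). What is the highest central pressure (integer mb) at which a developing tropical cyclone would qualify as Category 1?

974 mb

Category 1 begins at V = 64 kt.
Required ΔP = (64/6.1)^(1/0.663) = 10.492^1.508 ≈ 34.65 mb.
P_c ≤ 1009 − 34.65 = 974.35, so the highest integer P_c is 974 mb.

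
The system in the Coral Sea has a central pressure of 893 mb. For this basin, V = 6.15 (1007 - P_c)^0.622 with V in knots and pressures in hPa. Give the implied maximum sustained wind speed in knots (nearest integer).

117 kt

ΔP = 1007 − 893 = 114 mb.
114^0.622 ≈ 19.028.
V ≈ 6.15 × 19.028 ≈ 117.0 kt.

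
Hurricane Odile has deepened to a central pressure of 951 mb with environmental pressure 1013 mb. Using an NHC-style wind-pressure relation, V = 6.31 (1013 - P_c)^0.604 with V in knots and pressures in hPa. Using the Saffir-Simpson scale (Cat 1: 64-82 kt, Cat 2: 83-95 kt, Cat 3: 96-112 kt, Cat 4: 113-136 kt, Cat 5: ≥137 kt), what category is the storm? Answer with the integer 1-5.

ΔP = 1013 − 951 = 62 mb.
V ≈ 6.31 × 62^0.604 = 6.31 × 12.09 ≈ 76 kt.
76 kt falls in the Category 1 band.

1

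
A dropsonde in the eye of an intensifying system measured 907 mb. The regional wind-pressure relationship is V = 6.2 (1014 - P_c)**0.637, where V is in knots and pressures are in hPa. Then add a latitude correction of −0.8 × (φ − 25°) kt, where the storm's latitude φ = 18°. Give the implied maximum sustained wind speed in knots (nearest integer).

127 kt

ΔP = 1014 − 907 = 107 mb.
107^0.637 ≈ 19.621.
V ≈ 6.2 × 19.621 ≈ 121.6 kt.
Latitude correction: −0.8 × (18 − 25) = 5.6 kt.
Corrected V ≈ 127.2 kt → 127 kt.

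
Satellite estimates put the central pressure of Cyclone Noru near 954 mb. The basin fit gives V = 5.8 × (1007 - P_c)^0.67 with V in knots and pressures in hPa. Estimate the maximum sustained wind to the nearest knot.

ΔP = 1007 − 954 = 53 mb.
53^0.67 ≈ 14.298.
V ≈ 5.8 × 14.298 ≈ 82.9 kt.

83 kt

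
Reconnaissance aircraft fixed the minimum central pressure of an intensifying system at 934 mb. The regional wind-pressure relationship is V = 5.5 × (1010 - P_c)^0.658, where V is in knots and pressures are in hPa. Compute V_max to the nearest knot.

ΔP = 1010 − 934 = 76 mb.
76^0.658 ≈ 17.281.
V ≈ 5.5 × 17.281 ≈ 95.0 kt.

95 kt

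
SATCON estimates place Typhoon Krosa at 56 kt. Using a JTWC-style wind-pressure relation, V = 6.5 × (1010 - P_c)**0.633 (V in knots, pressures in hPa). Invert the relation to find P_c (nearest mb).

ΔP = (V / 6.5)^(1/0.633) = (56/6.5)^1.580.
56/6.5 = 8.615; 8.615^1.580 ≈ 30.03 mb.
P_c = 1010 − 30.03 = 979.97 ≈ 980 mb.

980 mb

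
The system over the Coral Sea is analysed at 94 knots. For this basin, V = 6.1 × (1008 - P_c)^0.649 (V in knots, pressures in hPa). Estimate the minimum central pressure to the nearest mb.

ΔP = (V / 6.1)^(1/0.649) = (94/6.1)^1.541.
94/6.1 = 15.410; 15.410^1.541 ≈ 67.64 mb.
P_c = 1008 − 67.64 = 940.36 ≈ 940 mb.

940 mb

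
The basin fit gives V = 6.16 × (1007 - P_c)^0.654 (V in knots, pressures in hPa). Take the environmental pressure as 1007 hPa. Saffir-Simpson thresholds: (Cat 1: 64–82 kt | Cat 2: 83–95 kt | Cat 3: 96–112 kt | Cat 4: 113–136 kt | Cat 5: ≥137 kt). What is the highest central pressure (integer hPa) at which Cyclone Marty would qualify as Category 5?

892 hPa

Category 5 begins at V = 137 kt.
Required ΔP = (137/6.16)^(1/0.654) = 22.240^1.529 ≈ 114.77 hPa.
P_c ≤ 1007 − 114.77 = 892.23, so the highest integer P_c is 892 hPa.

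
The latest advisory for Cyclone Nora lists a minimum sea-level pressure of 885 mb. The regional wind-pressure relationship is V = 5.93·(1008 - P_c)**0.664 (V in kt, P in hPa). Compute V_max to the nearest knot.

ΔP = 1008 − 885 = 123 mb.
123^0.664 ≈ 24.417.
V ≈ 5.93 × 24.417 ≈ 144.8 kt.

145 kt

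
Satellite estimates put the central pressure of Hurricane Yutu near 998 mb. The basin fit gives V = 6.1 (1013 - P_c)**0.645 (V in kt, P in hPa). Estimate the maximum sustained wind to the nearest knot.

ΔP = 1013 − 998 = 15 mb.
15^0.645 ≈ 5.736.
V ≈ 6.1 × 5.736 ≈ 35.0 kt.

35 kt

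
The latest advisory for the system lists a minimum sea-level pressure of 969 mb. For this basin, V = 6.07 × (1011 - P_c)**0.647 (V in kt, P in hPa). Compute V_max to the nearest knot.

68 kt

ΔP = 1011 − 969 = 42 mb.
42^0.647 ≈ 11.226.
V ≈ 6.07 × 11.226 ≈ 68.1 kt.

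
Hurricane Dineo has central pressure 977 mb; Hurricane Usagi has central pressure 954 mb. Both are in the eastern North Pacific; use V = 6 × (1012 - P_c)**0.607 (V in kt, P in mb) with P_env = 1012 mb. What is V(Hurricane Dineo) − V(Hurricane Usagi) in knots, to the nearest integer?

Hurricane Dineo: ΔP = 35; V ≈ 6 × 35^0.607 ≈ 51.93 kt.
Hurricane Usagi: ΔP = 58; V ≈ 6 × 58^0.607 ≈ 70.56 kt.
Difference ≈ 51.93 − 70.56 = -18.63 → -19 kt.

-19 kt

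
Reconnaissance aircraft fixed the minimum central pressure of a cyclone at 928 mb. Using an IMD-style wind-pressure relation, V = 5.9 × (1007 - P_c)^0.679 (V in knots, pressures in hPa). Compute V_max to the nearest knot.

115 kt

ΔP = 1007 − 928 = 79 mb.
79^0.679 ≈ 19.431.
V ≈ 5.9 × 19.431 ≈ 114.6 kt.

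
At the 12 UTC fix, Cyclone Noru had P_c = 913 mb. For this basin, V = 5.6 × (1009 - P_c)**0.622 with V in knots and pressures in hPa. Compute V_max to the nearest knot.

ΔP = 1009 − 913 = 96 mb.
96^0.622 ≈ 17.099.
V ≈ 5.6 × 17.099 ≈ 95.8 kt.

96 kt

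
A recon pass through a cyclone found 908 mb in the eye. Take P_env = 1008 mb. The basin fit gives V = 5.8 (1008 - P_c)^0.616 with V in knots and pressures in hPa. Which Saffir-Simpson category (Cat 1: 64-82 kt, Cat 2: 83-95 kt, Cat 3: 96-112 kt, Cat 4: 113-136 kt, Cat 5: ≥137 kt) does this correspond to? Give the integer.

3

ΔP = 1008 − 908 = 100 mb.
V ≈ 5.8 × 100^0.616 = 5.8 × 17.06 ≈ 99 kt.
99 kt falls in the Category 3 band.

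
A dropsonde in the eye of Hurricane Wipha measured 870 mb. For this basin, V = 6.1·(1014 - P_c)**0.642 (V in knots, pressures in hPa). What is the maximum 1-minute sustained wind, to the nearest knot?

148 kt

ΔP = 1014 − 870 = 144 mb.
144^0.642 ≈ 24.303.
V ≈ 6.1 × 24.303 ≈ 148.3 kt.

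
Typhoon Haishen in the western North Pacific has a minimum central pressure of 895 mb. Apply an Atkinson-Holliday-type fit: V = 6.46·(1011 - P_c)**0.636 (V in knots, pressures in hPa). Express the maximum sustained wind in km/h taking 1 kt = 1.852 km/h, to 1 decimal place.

246.0 km/h

ΔP = 1011 − 895 = 116 mb.
V ≈ 6.46 × 116^0.636 = 6.46 × 20.559 ≈ 132.809 kt.
132.809 × 1.852 ≈ 245.96 km/h → 246.0 km/h.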